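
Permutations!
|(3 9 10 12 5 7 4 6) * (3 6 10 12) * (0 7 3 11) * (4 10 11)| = 20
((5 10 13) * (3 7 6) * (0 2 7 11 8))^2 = (0 7 3 8 2 6 11)(5 13 10) = [7, 1, 6, 8, 4, 13, 11, 3, 2, 9, 5, 0, 12, 10]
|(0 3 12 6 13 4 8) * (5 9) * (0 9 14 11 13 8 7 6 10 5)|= |(0 3 12 10 5 14 11 13 4 7 6 8 9)|= 13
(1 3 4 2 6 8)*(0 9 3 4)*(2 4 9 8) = (0 8 1 9 3)(2 6) = [8, 9, 6, 0, 4, 5, 2, 7, 1, 3]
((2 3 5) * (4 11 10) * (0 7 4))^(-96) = [10, 1, 2, 3, 7, 5, 6, 0, 8, 9, 11, 4] = (0 10 11 4 7)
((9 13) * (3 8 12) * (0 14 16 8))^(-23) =[14, 1, 2, 0, 4, 5, 6, 7, 12, 13, 10, 11, 3, 9, 16, 15, 8] =(0 14 16 8 12 3)(9 13)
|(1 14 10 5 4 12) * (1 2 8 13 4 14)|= |(2 8 13 4 12)(5 14 10)|= 15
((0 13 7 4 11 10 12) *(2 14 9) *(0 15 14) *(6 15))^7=(0 6 7 14 11 2 12 13 15 4 9 10)=[6, 1, 12, 3, 9, 5, 7, 14, 8, 10, 0, 2, 13, 15, 11, 4]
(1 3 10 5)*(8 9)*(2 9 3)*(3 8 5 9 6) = (1 2 6 3 10 9 5) = [0, 2, 6, 10, 4, 1, 3, 7, 8, 5, 9]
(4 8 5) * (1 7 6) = (1 7 6)(4 8 5) = [0, 7, 2, 3, 8, 4, 1, 6, 5]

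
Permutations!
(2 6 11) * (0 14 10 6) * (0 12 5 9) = [14, 1, 12, 3, 4, 9, 11, 7, 8, 0, 6, 2, 5, 13, 10] = (0 14 10 6 11 2 12 5 9)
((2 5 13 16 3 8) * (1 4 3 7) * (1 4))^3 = (2 16 3 5 7 8 13 4) = [0, 1, 16, 5, 2, 7, 6, 8, 13, 9, 10, 11, 12, 4, 14, 15, 3]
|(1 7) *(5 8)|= |(1 7)(5 8)|= 2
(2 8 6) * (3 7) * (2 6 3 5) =(2 8 3 7 5) =[0, 1, 8, 7, 4, 2, 6, 5, 3]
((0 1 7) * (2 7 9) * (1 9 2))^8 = (0 2 9 7 1) = [2, 0, 9, 3, 4, 5, 6, 1, 8, 7]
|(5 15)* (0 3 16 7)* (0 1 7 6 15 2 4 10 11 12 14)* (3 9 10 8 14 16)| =26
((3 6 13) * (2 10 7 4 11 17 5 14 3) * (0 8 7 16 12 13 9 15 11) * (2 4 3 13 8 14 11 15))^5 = (0 14 13 4)(2 7 10 3 16 6 12 9 8)(5 17 11) = [14, 1, 7, 16, 0, 17, 12, 10, 2, 8, 3, 5, 9, 4, 13, 15, 6, 11]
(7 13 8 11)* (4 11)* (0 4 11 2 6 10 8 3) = (0 4 2 6 10 8 11 7 13 3) = [4, 1, 6, 0, 2, 5, 10, 13, 11, 9, 8, 7, 12, 3]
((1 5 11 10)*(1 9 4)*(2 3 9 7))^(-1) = (1 4 9 3 2 7 10 11 5) = [0, 4, 7, 2, 9, 1, 6, 10, 8, 3, 11, 5]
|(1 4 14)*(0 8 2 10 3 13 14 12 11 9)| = |(0 8 2 10 3 13 14 1 4 12 11 9)| = 12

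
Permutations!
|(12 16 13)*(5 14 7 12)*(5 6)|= 7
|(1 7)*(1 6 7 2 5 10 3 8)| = |(1 2 5 10 3 8)(6 7)| = 6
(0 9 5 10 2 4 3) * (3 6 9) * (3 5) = (0 5 10 2 4 6 9 3) = [5, 1, 4, 0, 6, 10, 9, 7, 8, 3, 2]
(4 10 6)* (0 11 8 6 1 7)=(0 11 8 6 4 10 1 7)=[11, 7, 2, 3, 10, 5, 4, 0, 6, 9, 1, 8]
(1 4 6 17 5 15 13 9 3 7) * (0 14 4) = [14, 0, 2, 7, 6, 15, 17, 1, 8, 3, 10, 11, 12, 9, 4, 13, 16, 5] = (0 14 4 6 17 5 15 13 9 3 7 1)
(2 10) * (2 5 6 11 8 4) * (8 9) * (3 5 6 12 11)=(2 10 6 3 5 12 11 9 8 4)=[0, 1, 10, 5, 2, 12, 3, 7, 4, 8, 6, 9, 11]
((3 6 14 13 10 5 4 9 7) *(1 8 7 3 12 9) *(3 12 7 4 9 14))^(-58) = [0, 4, 2, 3, 8, 12, 6, 7, 1, 14, 9, 11, 13, 5, 10] = (1 4 8)(5 12 13)(9 14 10)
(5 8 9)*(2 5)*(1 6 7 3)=(1 6 7 3)(2 5 8 9)=[0, 6, 5, 1, 4, 8, 7, 3, 9, 2]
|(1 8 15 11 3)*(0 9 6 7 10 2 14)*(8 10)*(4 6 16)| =|(0 9 16 4 6 7 8 15 11 3 1 10 2 14)| =14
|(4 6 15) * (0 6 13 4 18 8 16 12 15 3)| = |(0 6 3)(4 13)(8 16 12 15 18)| = 30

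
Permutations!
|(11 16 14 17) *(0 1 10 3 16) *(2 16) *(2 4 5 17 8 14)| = 8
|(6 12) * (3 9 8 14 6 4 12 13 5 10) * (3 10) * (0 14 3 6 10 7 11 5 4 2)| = 33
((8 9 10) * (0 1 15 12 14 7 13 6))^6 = [13, 6, 2, 3, 4, 5, 7, 12, 8, 9, 10, 11, 1, 14, 15, 0] = (0 13 14 15)(1 6 7 12)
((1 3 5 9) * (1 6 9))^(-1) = [0, 5, 2, 1, 4, 3, 9, 7, 8, 6] = (1 5 3)(6 9)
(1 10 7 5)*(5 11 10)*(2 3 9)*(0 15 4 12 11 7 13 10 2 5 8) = (0 15 4 12 11 2 3 9 5 1 8)(10 13) = [15, 8, 3, 9, 12, 1, 6, 7, 0, 5, 13, 2, 11, 10, 14, 4]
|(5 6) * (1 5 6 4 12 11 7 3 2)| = 8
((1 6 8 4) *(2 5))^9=(1 6 8 4)(2 5)=[0, 6, 5, 3, 1, 2, 8, 7, 4]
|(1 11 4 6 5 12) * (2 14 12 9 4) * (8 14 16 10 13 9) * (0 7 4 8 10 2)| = |(0 7 4 6 5 10 13 9 8 14 12 1 11)(2 16)| = 26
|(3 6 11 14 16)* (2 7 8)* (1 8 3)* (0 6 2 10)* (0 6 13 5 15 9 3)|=56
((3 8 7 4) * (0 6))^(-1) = (0 6)(3 4 7 8) = [6, 1, 2, 4, 7, 5, 0, 8, 3]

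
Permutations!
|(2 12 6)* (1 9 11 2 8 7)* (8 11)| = |(1 9 8 7)(2 12 6 11)| = 4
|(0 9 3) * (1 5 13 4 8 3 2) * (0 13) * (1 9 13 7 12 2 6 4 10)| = |(0 13 10 1 5)(2 9 6 4 8 3 7 12)| = 40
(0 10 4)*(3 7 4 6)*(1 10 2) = (0 2 1 10 6 3 7 4) = [2, 10, 1, 7, 0, 5, 3, 4, 8, 9, 6]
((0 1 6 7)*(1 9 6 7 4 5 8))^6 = (0 1 5 6)(4 9 7 8) = [1, 5, 2, 3, 9, 6, 0, 8, 4, 7]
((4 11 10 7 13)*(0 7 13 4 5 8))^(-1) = (0 8 5 13 10 11 4 7) = [8, 1, 2, 3, 7, 13, 6, 0, 5, 9, 11, 4, 12, 10]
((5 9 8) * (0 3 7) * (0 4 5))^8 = (0 3 7 4 5 9 8) = [3, 1, 2, 7, 5, 9, 6, 4, 0, 8]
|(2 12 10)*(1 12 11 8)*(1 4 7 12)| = 7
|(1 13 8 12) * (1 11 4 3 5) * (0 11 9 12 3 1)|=|(0 11 4 1 13 8 3 5)(9 12)|=8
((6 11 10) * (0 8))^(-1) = [8, 1, 2, 3, 4, 5, 10, 7, 0, 9, 11, 6] = (0 8)(6 10 11)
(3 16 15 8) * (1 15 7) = (1 15 8 3 16 7) = [0, 15, 2, 16, 4, 5, 6, 1, 3, 9, 10, 11, 12, 13, 14, 8, 7]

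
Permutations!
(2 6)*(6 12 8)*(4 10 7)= (2 12 8 6)(4 10 7)= [0, 1, 12, 3, 10, 5, 2, 4, 6, 9, 7, 11, 8]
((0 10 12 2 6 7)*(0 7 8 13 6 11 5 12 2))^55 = (0 10 2 11 5 12)(6 8 13) = [10, 1, 11, 3, 4, 12, 8, 7, 13, 9, 2, 5, 0, 6]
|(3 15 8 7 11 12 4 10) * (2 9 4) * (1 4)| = 11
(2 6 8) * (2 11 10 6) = (6 8 11 10) = [0, 1, 2, 3, 4, 5, 8, 7, 11, 9, 6, 10]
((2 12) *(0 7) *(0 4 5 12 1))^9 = (0 4 12 1 7 5 2) = [4, 7, 0, 3, 12, 2, 6, 5, 8, 9, 10, 11, 1]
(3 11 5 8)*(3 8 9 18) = (3 11 5 9 18) = [0, 1, 2, 11, 4, 9, 6, 7, 8, 18, 10, 5, 12, 13, 14, 15, 16, 17, 3]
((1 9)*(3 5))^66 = (9) = [0, 1, 2, 3, 4, 5, 6, 7, 8, 9]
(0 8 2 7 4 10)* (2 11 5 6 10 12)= (0 8 11 5 6 10)(2 7 4 12)= [8, 1, 7, 3, 12, 6, 10, 4, 11, 9, 0, 5, 2]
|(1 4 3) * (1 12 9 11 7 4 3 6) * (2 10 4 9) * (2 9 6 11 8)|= 11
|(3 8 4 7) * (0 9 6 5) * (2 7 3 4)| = 20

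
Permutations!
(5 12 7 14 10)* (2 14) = [0, 1, 14, 3, 4, 12, 6, 2, 8, 9, 5, 11, 7, 13, 10] = (2 14 10 5 12 7)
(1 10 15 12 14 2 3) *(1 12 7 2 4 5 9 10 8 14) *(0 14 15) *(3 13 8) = [14, 3, 13, 12, 5, 9, 6, 2, 15, 10, 0, 11, 1, 8, 4, 7] = (0 14 4 5 9 10)(1 3 12)(2 13 8 15 7)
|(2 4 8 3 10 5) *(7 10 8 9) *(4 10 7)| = |(2 10 5)(3 8)(4 9)| = 6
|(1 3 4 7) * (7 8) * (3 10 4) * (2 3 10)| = |(1 2 3 10 4 8 7)| = 7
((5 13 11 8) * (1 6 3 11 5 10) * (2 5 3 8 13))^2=(1 8)(3 13 11)(6 10)=[0, 8, 2, 13, 4, 5, 10, 7, 1, 9, 6, 3, 12, 11]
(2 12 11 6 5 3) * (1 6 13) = (1 6 5 3 2 12 11 13) = [0, 6, 12, 2, 4, 3, 5, 7, 8, 9, 10, 13, 11, 1]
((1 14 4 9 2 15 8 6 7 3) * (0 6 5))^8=(0 2 1)(3 5 9)(4 7 8)(6 15 14)=[2, 0, 1, 5, 7, 9, 15, 8, 4, 3, 10, 11, 12, 13, 6, 14]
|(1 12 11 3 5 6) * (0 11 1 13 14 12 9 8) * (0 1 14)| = |(0 11 3 5 6 13)(1 9 8)(12 14)| = 6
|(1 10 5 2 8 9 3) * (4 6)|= |(1 10 5 2 8 9 3)(4 6)|= 14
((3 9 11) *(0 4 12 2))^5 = (0 4 12 2)(3 11 9) = [4, 1, 0, 11, 12, 5, 6, 7, 8, 3, 10, 9, 2]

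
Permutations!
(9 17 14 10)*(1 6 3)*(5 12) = (1 6 3)(5 12)(9 17 14 10) = [0, 6, 2, 1, 4, 12, 3, 7, 8, 17, 9, 11, 5, 13, 10, 15, 16, 14]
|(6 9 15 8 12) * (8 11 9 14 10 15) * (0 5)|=|(0 5)(6 14 10 15 11 9 8 12)|=8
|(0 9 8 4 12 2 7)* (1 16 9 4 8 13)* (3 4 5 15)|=8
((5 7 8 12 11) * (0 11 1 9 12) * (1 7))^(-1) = (0 8 7 12 9 1 5 11) = [8, 5, 2, 3, 4, 11, 6, 12, 7, 1, 10, 0, 9]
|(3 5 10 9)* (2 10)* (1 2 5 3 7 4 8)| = 7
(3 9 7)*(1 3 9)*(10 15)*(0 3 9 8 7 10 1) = (0 3)(1 9 10 15)(7 8) = [3, 9, 2, 0, 4, 5, 6, 8, 7, 10, 15, 11, 12, 13, 14, 1]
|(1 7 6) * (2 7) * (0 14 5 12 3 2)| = 9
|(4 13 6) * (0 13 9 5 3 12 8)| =9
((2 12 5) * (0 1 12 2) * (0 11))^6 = [1, 12, 2, 3, 4, 11, 6, 7, 8, 9, 10, 0, 5] = (0 1 12 5 11)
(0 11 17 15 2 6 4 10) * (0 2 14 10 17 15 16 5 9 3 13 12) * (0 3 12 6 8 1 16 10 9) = [11, 16, 8, 13, 17, 0, 4, 7, 1, 12, 2, 15, 3, 6, 9, 14, 5, 10] = (0 11 15 14 9 12 3 13 6 4 17 10 2 8 1 16 5)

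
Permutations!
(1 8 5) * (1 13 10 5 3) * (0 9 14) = [9, 8, 2, 1, 4, 13, 6, 7, 3, 14, 5, 11, 12, 10, 0] = (0 9 14)(1 8 3)(5 13 10)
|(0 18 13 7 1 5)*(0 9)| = 7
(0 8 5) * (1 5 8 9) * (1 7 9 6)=[6, 5, 2, 3, 4, 0, 1, 9, 8, 7]=(0 6 1 5)(7 9)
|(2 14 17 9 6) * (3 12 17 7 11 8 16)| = |(2 14 7 11 8 16 3 12 17 9 6)| = 11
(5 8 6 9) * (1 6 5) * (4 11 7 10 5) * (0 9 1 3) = (0 9 3)(1 6)(4 11 7 10 5 8) = [9, 6, 2, 0, 11, 8, 1, 10, 4, 3, 5, 7]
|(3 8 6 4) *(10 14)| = 4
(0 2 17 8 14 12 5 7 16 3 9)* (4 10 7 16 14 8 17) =(17)(0 2 4 10 7 14 12 5 16 3 9) =[2, 1, 4, 9, 10, 16, 6, 14, 8, 0, 7, 11, 5, 13, 12, 15, 3, 17]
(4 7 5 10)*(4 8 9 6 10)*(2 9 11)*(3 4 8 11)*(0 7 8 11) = [7, 1, 9, 4, 8, 11, 10, 5, 3, 6, 0, 2] = (0 7 5 11 2 9 6 10)(3 4 8)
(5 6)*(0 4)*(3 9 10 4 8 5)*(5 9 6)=(0 8 9 10 4)(3 6)=[8, 1, 2, 6, 0, 5, 3, 7, 9, 10, 4]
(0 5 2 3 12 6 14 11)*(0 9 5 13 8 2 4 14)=(0 13 8 2 3 12 6)(4 14 11 9 5)=[13, 1, 3, 12, 14, 4, 0, 7, 2, 5, 10, 9, 6, 8, 11]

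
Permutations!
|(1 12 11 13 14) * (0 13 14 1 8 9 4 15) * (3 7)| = 10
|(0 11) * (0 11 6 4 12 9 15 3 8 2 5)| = |(0 6 4 12 9 15 3 8 2 5)| = 10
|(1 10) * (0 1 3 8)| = 5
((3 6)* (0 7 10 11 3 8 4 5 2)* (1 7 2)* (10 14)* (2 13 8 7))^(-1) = [2, 5, 1, 11, 8, 4, 3, 6, 13, 9, 14, 10, 12, 0, 7] = (0 2 1 5 4 8 13)(3 11 10 14 7 6)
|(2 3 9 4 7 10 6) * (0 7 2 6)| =12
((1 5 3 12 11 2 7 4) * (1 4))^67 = (1 11 5 2 3 7 12) = [0, 11, 3, 7, 4, 2, 6, 12, 8, 9, 10, 5, 1]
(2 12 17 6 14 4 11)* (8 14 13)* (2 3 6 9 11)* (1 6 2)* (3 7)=(1 6 13 8 14 4)(2 12 17 9 11 7 3)=[0, 6, 12, 2, 1, 5, 13, 3, 14, 11, 10, 7, 17, 8, 4, 15, 16, 9]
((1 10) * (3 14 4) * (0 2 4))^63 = (0 3 2 14 4)(1 10) = [3, 10, 14, 2, 0, 5, 6, 7, 8, 9, 1, 11, 12, 13, 4]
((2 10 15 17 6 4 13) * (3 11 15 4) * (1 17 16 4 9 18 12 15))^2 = (1 6 11 17 3)(2 9 12 16 13 10 18 15 4) = [0, 6, 9, 1, 2, 5, 11, 7, 8, 12, 18, 17, 16, 10, 14, 4, 13, 3, 15]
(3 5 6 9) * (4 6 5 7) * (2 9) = (2 9 3 7 4 6) = [0, 1, 9, 7, 6, 5, 2, 4, 8, 3]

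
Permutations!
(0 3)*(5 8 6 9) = (0 3)(5 8 6 9) = [3, 1, 2, 0, 4, 8, 9, 7, 6, 5]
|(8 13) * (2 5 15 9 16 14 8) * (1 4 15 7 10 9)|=9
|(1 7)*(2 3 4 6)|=4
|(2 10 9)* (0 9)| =4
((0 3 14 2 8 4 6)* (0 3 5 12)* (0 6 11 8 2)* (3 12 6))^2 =(0 6 3)(4 8 11)(5 12 14) =[6, 1, 2, 0, 8, 12, 3, 7, 11, 9, 10, 4, 14, 13, 5]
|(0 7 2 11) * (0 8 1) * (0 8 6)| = 10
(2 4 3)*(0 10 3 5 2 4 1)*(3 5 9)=(0 10 5 2 1)(3 4 9)=[10, 0, 1, 4, 9, 2, 6, 7, 8, 3, 5]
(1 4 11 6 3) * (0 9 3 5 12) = (0 9 3 1 4 11 6 5 12) = [9, 4, 2, 1, 11, 12, 5, 7, 8, 3, 10, 6, 0]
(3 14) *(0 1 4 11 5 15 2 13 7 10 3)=(0 1 4 11 5 15 2 13 7 10 3 14)=[1, 4, 13, 14, 11, 15, 6, 10, 8, 9, 3, 5, 12, 7, 0, 2]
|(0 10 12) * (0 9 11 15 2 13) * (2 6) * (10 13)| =|(0 13)(2 10 12 9 11 15 6)| =14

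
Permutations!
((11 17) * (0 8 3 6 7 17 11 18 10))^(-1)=(0 10 18 17 7 6 3 8)=[10, 1, 2, 8, 4, 5, 3, 6, 0, 9, 18, 11, 12, 13, 14, 15, 16, 7, 17]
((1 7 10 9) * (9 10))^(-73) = (10)(1 9 7) = [0, 9, 2, 3, 4, 5, 6, 1, 8, 7, 10]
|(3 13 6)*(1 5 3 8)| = 6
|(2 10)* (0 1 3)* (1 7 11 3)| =|(0 7 11 3)(2 10)| =4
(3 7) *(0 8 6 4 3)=(0 8 6 4 3 7)=[8, 1, 2, 7, 3, 5, 4, 0, 6]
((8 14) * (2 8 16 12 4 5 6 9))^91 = (2 8 14 16 12 4 5 6 9) = [0, 1, 8, 3, 5, 6, 9, 7, 14, 2, 10, 11, 4, 13, 16, 15, 12]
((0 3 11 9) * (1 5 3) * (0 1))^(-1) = (1 9 11 3 5) = [0, 9, 2, 5, 4, 1, 6, 7, 8, 11, 10, 3]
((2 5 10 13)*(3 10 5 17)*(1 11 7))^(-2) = (1 11 7)(2 10 17 13 3) = [0, 11, 10, 2, 4, 5, 6, 1, 8, 9, 17, 7, 12, 3, 14, 15, 16, 13]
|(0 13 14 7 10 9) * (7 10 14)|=6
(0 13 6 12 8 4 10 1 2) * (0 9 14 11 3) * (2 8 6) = (0 13 2 9 14 11 3)(1 8 4 10)(6 12) = [13, 8, 9, 0, 10, 5, 12, 7, 4, 14, 1, 3, 6, 2, 11]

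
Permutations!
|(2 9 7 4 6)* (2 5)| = |(2 9 7 4 6 5)| = 6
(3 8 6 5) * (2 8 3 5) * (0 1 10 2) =[1, 10, 8, 3, 4, 5, 0, 7, 6, 9, 2] =(0 1 10 2 8 6)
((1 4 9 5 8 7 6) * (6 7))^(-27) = [0, 5, 2, 3, 8, 1, 9, 7, 4, 6] = (1 5)(4 8)(6 9)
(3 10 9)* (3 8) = [0, 1, 2, 10, 4, 5, 6, 7, 3, 8, 9] = (3 10 9 8)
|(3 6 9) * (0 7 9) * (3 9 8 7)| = |(9)(0 3 6)(7 8)| = 6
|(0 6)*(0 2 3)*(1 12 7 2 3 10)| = 15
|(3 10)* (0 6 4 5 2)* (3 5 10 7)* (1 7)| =6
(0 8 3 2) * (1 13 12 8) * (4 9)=(0 1 13 12 8 3 2)(4 9)=[1, 13, 0, 2, 9, 5, 6, 7, 3, 4, 10, 11, 8, 12]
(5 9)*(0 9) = [9, 1, 2, 3, 4, 0, 6, 7, 8, 5] = (0 9 5)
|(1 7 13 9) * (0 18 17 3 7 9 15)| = 14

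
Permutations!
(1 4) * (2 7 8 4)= (1 2 7 8 4)= [0, 2, 7, 3, 1, 5, 6, 8, 4]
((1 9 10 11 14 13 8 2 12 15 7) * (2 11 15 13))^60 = (15) = [0, 1, 2, 3, 4, 5, 6, 7, 8, 9, 10, 11, 12, 13, 14, 15]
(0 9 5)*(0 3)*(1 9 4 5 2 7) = (0 4 5 3)(1 9 2 7) = [4, 9, 7, 0, 5, 3, 6, 1, 8, 2]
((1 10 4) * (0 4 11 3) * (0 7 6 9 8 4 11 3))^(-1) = (0 11)(1 4 8 9 6 7 3 10) = [11, 4, 2, 10, 8, 5, 7, 3, 9, 6, 1, 0]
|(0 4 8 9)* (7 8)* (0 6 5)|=7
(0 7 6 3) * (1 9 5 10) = (0 7 6 3)(1 9 5 10) = [7, 9, 2, 0, 4, 10, 3, 6, 8, 5, 1]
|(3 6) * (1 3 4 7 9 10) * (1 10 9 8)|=6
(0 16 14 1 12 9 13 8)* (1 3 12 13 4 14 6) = [16, 13, 2, 12, 14, 5, 1, 7, 0, 4, 10, 11, 9, 8, 3, 15, 6] = (0 16 6 1 13 8)(3 12 9 4 14)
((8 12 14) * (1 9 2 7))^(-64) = (8 14 12) = [0, 1, 2, 3, 4, 5, 6, 7, 14, 9, 10, 11, 8, 13, 12]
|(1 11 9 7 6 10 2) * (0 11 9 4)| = |(0 11 4)(1 9 7 6 10 2)| = 6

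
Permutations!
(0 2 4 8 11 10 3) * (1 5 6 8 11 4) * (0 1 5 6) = (0 2 5)(1 6 8 4 11 10 3) = [2, 6, 5, 1, 11, 0, 8, 7, 4, 9, 3, 10]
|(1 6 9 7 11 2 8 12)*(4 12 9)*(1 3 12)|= 30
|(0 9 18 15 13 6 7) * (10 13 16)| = |(0 9 18 15 16 10 13 6 7)| = 9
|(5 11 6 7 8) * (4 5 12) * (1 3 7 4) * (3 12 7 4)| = |(1 12)(3 4 5 11 6)(7 8)| = 10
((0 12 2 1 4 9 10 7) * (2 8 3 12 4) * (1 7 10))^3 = (12)(0 1)(2 4)(7 9) = [1, 0, 4, 3, 2, 5, 6, 9, 8, 7, 10, 11, 12]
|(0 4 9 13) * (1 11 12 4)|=|(0 1 11 12 4 9 13)|=7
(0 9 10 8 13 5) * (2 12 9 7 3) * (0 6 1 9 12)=(0 7 3 2)(1 9 10 8 13 5 6)=[7, 9, 0, 2, 4, 6, 1, 3, 13, 10, 8, 11, 12, 5]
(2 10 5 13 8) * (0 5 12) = (0 5 13 8 2 10 12) = [5, 1, 10, 3, 4, 13, 6, 7, 2, 9, 12, 11, 0, 8]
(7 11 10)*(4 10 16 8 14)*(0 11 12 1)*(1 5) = (0 11 16 8 14 4 10 7 12 5 1) = [11, 0, 2, 3, 10, 1, 6, 12, 14, 9, 7, 16, 5, 13, 4, 15, 8]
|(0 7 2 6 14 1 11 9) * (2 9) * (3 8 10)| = 15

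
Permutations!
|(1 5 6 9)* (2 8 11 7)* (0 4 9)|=12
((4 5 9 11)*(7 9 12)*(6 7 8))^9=(4 5 12 8 6 7 9 11)=[0, 1, 2, 3, 5, 12, 7, 9, 6, 11, 10, 4, 8]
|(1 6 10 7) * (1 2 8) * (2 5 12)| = 8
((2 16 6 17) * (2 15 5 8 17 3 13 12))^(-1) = [0, 1, 12, 6, 4, 15, 16, 7, 5, 9, 10, 11, 13, 3, 14, 17, 2, 8] = (2 12 13 3 6 16)(5 15 17 8)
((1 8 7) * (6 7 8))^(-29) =(8)(1 6 7) =[0, 6, 2, 3, 4, 5, 7, 1, 8]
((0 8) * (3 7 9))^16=[0, 1, 2, 7, 4, 5, 6, 9, 8, 3]=(3 7 9)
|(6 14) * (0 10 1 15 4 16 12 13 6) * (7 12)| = 11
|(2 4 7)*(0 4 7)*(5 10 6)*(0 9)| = 6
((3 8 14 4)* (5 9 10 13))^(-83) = (3 8 14 4)(5 9 10 13) = [0, 1, 2, 8, 3, 9, 6, 7, 14, 10, 13, 11, 12, 5, 4]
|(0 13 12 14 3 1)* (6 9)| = 6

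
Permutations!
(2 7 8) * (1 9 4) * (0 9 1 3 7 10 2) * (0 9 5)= (0 5)(2 10)(3 7 8 9 4)= [5, 1, 10, 7, 3, 0, 6, 8, 9, 4, 2]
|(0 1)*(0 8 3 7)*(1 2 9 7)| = |(0 2 9 7)(1 8 3)| = 12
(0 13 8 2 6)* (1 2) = [13, 2, 6, 3, 4, 5, 0, 7, 1, 9, 10, 11, 12, 8] = (0 13 8 1 2 6)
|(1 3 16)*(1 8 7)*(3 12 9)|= 7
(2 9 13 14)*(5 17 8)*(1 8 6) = (1 8 5 17 6)(2 9 13 14) = [0, 8, 9, 3, 4, 17, 1, 7, 5, 13, 10, 11, 12, 14, 2, 15, 16, 6]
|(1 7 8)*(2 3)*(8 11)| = 4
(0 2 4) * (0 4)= [2, 1, 0, 3, 4]= (4)(0 2)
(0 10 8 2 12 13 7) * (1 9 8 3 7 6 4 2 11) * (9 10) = (0 9 8 11 1 10 3 7)(2 12 13 6 4) = [9, 10, 12, 7, 2, 5, 4, 0, 11, 8, 3, 1, 13, 6]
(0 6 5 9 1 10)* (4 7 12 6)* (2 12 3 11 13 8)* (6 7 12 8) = (0 4 12 7 3 11 13 6 5 9 1 10)(2 8) = [4, 10, 8, 11, 12, 9, 5, 3, 2, 1, 0, 13, 7, 6]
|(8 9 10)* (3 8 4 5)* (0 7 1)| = |(0 7 1)(3 8 9 10 4 5)| = 6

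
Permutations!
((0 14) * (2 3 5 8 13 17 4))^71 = (0 14)(2 3 5 8 13 17 4) = [14, 1, 3, 5, 2, 8, 6, 7, 13, 9, 10, 11, 12, 17, 0, 15, 16, 4]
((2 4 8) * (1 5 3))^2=(1 3 5)(2 8 4)=[0, 3, 8, 5, 2, 1, 6, 7, 4]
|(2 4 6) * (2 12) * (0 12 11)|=|(0 12 2 4 6 11)|=6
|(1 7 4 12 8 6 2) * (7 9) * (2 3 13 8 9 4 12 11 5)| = 60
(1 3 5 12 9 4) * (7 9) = (1 3 5 12 7 9 4) = [0, 3, 2, 5, 1, 12, 6, 9, 8, 4, 10, 11, 7]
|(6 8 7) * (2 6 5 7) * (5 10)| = |(2 6 8)(5 7 10)| = 3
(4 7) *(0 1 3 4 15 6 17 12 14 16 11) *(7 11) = (0 1 3 4 11)(6 17 12 14 16 7 15) = [1, 3, 2, 4, 11, 5, 17, 15, 8, 9, 10, 0, 14, 13, 16, 6, 7, 12]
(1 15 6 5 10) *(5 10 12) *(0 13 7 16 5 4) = [13, 15, 2, 3, 0, 12, 10, 16, 8, 9, 1, 11, 4, 7, 14, 6, 5] = (0 13 7 16 5 12 4)(1 15 6 10)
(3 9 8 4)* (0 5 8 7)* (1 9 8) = (0 5 1 9 7)(3 8 4) = [5, 9, 2, 8, 3, 1, 6, 0, 4, 7]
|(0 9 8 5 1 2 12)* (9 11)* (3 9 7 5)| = 21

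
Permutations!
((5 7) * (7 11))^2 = (5 7 11) = [0, 1, 2, 3, 4, 7, 6, 11, 8, 9, 10, 5]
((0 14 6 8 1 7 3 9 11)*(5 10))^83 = [6, 3, 2, 11, 4, 10, 1, 9, 7, 0, 5, 14, 12, 13, 8] = (0 6 1 3 11 14 8 7 9)(5 10)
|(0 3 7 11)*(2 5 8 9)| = 4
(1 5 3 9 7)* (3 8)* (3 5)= (1 3 9 7)(5 8)= [0, 3, 2, 9, 4, 8, 6, 1, 5, 7]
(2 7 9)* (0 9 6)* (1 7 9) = [1, 7, 9, 3, 4, 5, 0, 6, 8, 2] = (0 1 7 6)(2 9)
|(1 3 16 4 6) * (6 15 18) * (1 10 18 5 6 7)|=|(1 3 16 4 15 5 6 10 18 7)|=10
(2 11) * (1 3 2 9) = (1 3 2 11 9) = [0, 3, 11, 2, 4, 5, 6, 7, 8, 1, 10, 9]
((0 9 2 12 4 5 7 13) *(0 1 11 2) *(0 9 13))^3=[11, 12, 5, 3, 0, 13, 6, 1, 8, 9, 10, 4, 7, 2]=(0 11 4)(1 12 7)(2 5 13)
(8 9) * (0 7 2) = (0 7 2)(8 9) = [7, 1, 0, 3, 4, 5, 6, 2, 9, 8]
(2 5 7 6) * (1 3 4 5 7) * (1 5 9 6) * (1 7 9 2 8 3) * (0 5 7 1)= (0 5 7 1)(2 9 6 8 3 4)= [5, 0, 9, 4, 2, 7, 8, 1, 3, 6]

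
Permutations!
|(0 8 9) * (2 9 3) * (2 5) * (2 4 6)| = 8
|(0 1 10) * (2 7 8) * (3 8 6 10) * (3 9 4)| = |(0 1 9 4 3 8 2 7 6 10)| = 10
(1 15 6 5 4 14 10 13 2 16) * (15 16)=(1 16)(2 15 6 5 4 14 10 13)=[0, 16, 15, 3, 14, 4, 5, 7, 8, 9, 13, 11, 12, 2, 10, 6, 1]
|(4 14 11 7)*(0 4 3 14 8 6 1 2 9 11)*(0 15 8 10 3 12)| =14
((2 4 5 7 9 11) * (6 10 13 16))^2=(2 5 9)(4 7 11)(6 13)(10 16)=[0, 1, 5, 3, 7, 9, 13, 11, 8, 2, 16, 4, 12, 6, 14, 15, 10]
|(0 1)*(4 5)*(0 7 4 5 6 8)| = |(0 1 7 4 6 8)| = 6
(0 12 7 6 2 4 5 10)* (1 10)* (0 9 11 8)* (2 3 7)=(0 12 2 4 5 1 10 9 11 8)(3 7 6)=[12, 10, 4, 7, 5, 1, 3, 6, 0, 11, 9, 8, 2]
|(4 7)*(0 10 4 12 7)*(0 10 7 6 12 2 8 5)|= 10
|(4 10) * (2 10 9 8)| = 5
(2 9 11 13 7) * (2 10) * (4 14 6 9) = (2 4 14 6 9 11 13 7 10) = [0, 1, 4, 3, 14, 5, 9, 10, 8, 11, 2, 13, 12, 7, 6]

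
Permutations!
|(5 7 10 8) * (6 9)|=|(5 7 10 8)(6 9)|=4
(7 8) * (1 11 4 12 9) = (1 11 4 12 9)(7 8) = [0, 11, 2, 3, 12, 5, 6, 8, 7, 1, 10, 4, 9]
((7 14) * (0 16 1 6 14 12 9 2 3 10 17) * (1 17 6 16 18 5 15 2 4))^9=(0 7 5 9 2 1 10 17 14 18 12 15 4 3 16 6)=[7, 10, 1, 16, 3, 9, 0, 5, 8, 2, 17, 11, 15, 13, 18, 4, 6, 14, 12]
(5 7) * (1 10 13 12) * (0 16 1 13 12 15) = (0 16 1 10 12 13 15)(5 7) = [16, 10, 2, 3, 4, 7, 6, 5, 8, 9, 12, 11, 13, 15, 14, 0, 1]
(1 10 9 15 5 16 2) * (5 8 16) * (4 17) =[0, 10, 1, 3, 17, 5, 6, 7, 16, 15, 9, 11, 12, 13, 14, 8, 2, 4] =(1 10 9 15 8 16 2)(4 17)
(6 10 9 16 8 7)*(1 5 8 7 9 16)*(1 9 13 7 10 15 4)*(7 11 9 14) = (1 5 8 13 11 9 14 7 6 15 4)(10 16) = [0, 5, 2, 3, 1, 8, 15, 6, 13, 14, 16, 9, 12, 11, 7, 4, 10]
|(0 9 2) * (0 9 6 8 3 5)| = |(0 6 8 3 5)(2 9)| = 10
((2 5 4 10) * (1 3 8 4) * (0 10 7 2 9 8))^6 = (0 2 9 1 4)(3 7 10 5 8) = [2, 4, 9, 7, 0, 8, 6, 10, 3, 1, 5]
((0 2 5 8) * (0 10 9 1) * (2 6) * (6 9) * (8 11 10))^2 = (0 1 9)(2 11 6 5 10) = [1, 9, 11, 3, 4, 10, 5, 7, 8, 0, 2, 6]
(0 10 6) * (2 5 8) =[10, 1, 5, 3, 4, 8, 0, 7, 2, 9, 6] =(0 10 6)(2 5 8)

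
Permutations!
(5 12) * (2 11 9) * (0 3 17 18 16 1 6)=(0 3 17 18 16 1 6)(2 11 9)(5 12)=[3, 6, 11, 17, 4, 12, 0, 7, 8, 2, 10, 9, 5, 13, 14, 15, 1, 18, 16]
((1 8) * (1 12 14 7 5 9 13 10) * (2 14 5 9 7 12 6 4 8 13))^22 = (1 13 10)(2 7 12)(4 8 6)(5 14 9) = [0, 13, 7, 3, 8, 14, 4, 12, 6, 5, 1, 11, 2, 10, 9]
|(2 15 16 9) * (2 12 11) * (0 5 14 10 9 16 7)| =10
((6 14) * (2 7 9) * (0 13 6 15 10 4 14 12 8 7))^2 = (0 6 8 9)(2 13 12 7)(4 15)(10 14) = [6, 1, 13, 3, 15, 5, 8, 2, 9, 0, 14, 11, 7, 12, 10, 4]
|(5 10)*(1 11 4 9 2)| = |(1 11 4 9 2)(5 10)| = 10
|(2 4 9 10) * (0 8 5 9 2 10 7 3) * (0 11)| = |(0 8 5 9 7 3 11)(2 4)| = 14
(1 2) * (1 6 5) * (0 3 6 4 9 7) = [3, 2, 4, 6, 9, 1, 5, 0, 8, 7] = (0 3 6 5 1 2 4 9 7)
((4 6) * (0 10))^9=(0 10)(4 6)=[10, 1, 2, 3, 6, 5, 4, 7, 8, 9, 0]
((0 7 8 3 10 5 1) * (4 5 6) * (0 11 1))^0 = [0, 1, 2, 3, 4, 5, 6, 7, 8, 9, 10, 11] = (11)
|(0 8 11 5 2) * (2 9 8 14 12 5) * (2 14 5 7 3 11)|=5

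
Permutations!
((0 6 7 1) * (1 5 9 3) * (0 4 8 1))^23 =(0 3 9 5 7 6)(1 8 4) =[3, 8, 2, 9, 1, 7, 0, 6, 4, 5]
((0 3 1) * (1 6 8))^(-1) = [1, 8, 2, 0, 4, 5, 3, 7, 6] = (0 1 8 6 3)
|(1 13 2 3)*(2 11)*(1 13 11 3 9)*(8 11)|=10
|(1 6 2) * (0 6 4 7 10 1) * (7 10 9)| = 6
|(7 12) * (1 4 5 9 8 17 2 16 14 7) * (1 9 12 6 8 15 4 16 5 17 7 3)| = |(1 16 14 3)(2 5 12 9 15 4 17)(6 8 7)| = 84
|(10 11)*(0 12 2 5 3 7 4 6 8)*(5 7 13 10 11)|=|(0 12 2 7 4 6 8)(3 13 10 5)|=28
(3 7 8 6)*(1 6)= (1 6 3 7 8)= [0, 6, 2, 7, 4, 5, 3, 8, 1]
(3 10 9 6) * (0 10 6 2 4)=(0 10 9 2 4)(3 6)=[10, 1, 4, 6, 0, 5, 3, 7, 8, 2, 9]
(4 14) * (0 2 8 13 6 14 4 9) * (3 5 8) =(0 2 3 5 8 13 6 14 9) =[2, 1, 3, 5, 4, 8, 14, 7, 13, 0, 10, 11, 12, 6, 9]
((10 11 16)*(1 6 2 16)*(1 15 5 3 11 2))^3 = (16)(1 6)(3 5 15 11) = [0, 6, 2, 5, 4, 15, 1, 7, 8, 9, 10, 3, 12, 13, 14, 11, 16]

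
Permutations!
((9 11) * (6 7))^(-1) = (6 7)(9 11) = [0, 1, 2, 3, 4, 5, 7, 6, 8, 11, 10, 9]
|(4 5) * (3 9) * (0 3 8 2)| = 10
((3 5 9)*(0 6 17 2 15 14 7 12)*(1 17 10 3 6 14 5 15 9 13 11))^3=(0 12 7 14)(1 9 3 13 17 6 15 11 2 10 5)=[12, 9, 10, 13, 4, 1, 15, 14, 8, 3, 5, 2, 7, 17, 0, 11, 16, 6]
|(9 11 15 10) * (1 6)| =|(1 6)(9 11 15 10)| =4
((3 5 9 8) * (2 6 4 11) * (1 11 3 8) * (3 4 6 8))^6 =[0, 9, 11, 8, 4, 3, 6, 7, 2, 5, 10, 1] =(1 9 5 3 8 2 11)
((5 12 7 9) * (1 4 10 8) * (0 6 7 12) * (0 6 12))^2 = (12)(1 10)(4 8)(5 7)(6 9) = [0, 10, 2, 3, 8, 7, 9, 5, 4, 6, 1, 11, 12]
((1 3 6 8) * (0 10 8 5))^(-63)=(10)=[0, 1, 2, 3, 4, 5, 6, 7, 8, 9, 10]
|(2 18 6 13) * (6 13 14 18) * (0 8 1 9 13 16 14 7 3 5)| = |(0 8 1 9 13 2 6 7 3 5)(14 18 16)| = 30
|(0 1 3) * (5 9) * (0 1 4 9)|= |(0 4 9 5)(1 3)|= 4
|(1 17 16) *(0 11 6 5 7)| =15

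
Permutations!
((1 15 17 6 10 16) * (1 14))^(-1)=(1 14 16 10 6 17 15)=[0, 14, 2, 3, 4, 5, 17, 7, 8, 9, 6, 11, 12, 13, 16, 1, 10, 15]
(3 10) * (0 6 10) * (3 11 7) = (0 6 10 11 7 3) = [6, 1, 2, 0, 4, 5, 10, 3, 8, 9, 11, 7]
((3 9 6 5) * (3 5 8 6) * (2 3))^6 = (9) = [0, 1, 2, 3, 4, 5, 6, 7, 8, 9]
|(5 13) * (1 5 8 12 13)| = |(1 5)(8 12 13)| = 6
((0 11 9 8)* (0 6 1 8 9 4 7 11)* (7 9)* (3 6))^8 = (11) = [0, 1, 2, 3, 4, 5, 6, 7, 8, 9, 10, 11]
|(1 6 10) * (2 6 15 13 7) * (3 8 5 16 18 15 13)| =|(1 13 7 2 6 10)(3 8 5 16 18 15)| =6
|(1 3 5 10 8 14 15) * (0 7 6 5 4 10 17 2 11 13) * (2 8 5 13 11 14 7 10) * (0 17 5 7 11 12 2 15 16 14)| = 20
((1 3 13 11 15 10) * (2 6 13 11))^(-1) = (1 10 15 11 3)(2 13 6) = [0, 10, 13, 1, 4, 5, 2, 7, 8, 9, 15, 3, 12, 6, 14, 11]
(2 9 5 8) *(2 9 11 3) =(2 11 3)(5 8 9) =[0, 1, 11, 2, 4, 8, 6, 7, 9, 5, 10, 3]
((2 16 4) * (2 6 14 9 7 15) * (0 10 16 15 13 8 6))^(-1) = (0 4 16 10)(2 15)(6 8 13 7 9 14) = [4, 1, 15, 3, 16, 5, 8, 9, 13, 14, 0, 11, 12, 7, 6, 2, 10]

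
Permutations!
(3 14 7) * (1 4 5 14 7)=[0, 4, 2, 7, 5, 14, 6, 3, 8, 9, 10, 11, 12, 13, 1]=(1 4 5 14)(3 7)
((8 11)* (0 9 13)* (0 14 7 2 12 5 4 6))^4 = (0 7 4 13 12)(2 6 14 5 9) = [7, 1, 6, 3, 13, 9, 14, 4, 8, 2, 10, 11, 0, 12, 5]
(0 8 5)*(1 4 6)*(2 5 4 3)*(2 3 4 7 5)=[8, 4, 2, 3, 6, 0, 1, 5, 7]=(0 8 7 5)(1 4 6)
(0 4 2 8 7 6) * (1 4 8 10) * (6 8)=[6, 4, 10, 3, 2, 5, 0, 8, 7, 9, 1]=(0 6)(1 4 2 10)(7 8)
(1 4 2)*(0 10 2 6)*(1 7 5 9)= (0 10 2 7 5 9 1 4 6)= [10, 4, 7, 3, 6, 9, 0, 5, 8, 1, 2]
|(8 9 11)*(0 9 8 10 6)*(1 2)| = |(0 9 11 10 6)(1 2)| = 10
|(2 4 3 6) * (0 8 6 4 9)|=|(0 8 6 2 9)(3 4)|=10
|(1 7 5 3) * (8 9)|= 4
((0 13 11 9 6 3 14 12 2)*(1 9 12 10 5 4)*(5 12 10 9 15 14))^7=[13, 4, 0, 6, 5, 3, 9, 7, 8, 14, 12, 10, 2, 11, 15, 1]=(0 13 11 10 12 2)(1 4 5 3 6 9 14 15)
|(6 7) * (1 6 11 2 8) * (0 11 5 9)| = |(0 11 2 8 1 6 7 5 9)| = 9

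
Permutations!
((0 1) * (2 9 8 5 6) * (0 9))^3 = [8, 5, 9, 3, 4, 0, 1, 7, 2, 6] = (0 8 2 9 6 1 5)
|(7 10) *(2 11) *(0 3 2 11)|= 6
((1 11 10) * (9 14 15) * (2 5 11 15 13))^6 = (1 5 14)(2 9 10)(11 13 15) = [0, 5, 9, 3, 4, 14, 6, 7, 8, 10, 2, 13, 12, 15, 1, 11]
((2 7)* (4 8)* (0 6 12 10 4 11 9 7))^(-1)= (0 2 7 9 11 8 4 10 12 6)= [2, 1, 7, 3, 10, 5, 0, 9, 4, 11, 12, 8, 6]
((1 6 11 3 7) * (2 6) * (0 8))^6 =(11) =[0, 1, 2, 3, 4, 5, 6, 7, 8, 9, 10, 11]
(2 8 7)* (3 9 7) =(2 8 3 9 7) =[0, 1, 8, 9, 4, 5, 6, 2, 3, 7]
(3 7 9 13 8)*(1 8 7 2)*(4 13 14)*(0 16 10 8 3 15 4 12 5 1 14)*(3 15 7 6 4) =(0 16 10 8 7 9)(1 15 3 2 14 12 5)(4 13 6) =[16, 15, 14, 2, 13, 1, 4, 9, 7, 0, 8, 11, 5, 6, 12, 3, 10]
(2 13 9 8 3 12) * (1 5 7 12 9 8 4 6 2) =(1 5 7 12)(2 13 8 3 9 4 6) =[0, 5, 13, 9, 6, 7, 2, 12, 3, 4, 10, 11, 1, 8]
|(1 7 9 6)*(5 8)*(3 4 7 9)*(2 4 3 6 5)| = |(1 9 5 8 2 4 7 6)| = 8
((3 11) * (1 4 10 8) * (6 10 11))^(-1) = [0, 8, 2, 11, 1, 5, 3, 7, 10, 9, 6, 4] = (1 8 10 6 3 11 4)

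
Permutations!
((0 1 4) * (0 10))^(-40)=(10)=[0, 1, 2, 3, 4, 5, 6, 7, 8, 9, 10]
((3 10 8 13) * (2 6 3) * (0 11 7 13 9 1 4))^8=[8, 3, 0, 7, 10, 5, 11, 1, 2, 6, 13, 9, 12, 4]=(0 8 2)(1 3 7)(4 10 13)(6 11 9)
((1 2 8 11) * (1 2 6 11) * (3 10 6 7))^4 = [0, 6, 3, 2, 4, 5, 1, 11, 10, 9, 8, 7] = (1 6)(2 3)(7 11)(8 10)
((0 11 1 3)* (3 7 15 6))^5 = [6, 0, 2, 15, 4, 5, 7, 11, 8, 9, 10, 3, 12, 13, 14, 1] = (0 6 7 11 3 15 1)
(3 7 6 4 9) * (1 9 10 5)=(1 9 3 7 6 4 10 5)=[0, 9, 2, 7, 10, 1, 4, 6, 8, 3, 5]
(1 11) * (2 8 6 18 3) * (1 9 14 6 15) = (1 11 9 14 6 18 3 2 8 15) = [0, 11, 8, 2, 4, 5, 18, 7, 15, 14, 10, 9, 12, 13, 6, 1, 16, 17, 3]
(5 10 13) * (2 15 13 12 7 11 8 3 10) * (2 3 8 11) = (2 15 13 5 3 10 12 7) = [0, 1, 15, 10, 4, 3, 6, 2, 8, 9, 12, 11, 7, 5, 14, 13]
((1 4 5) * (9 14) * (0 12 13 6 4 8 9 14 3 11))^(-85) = (14)(0 6 1 3 12 4 8 11 13 5 9) = [6, 3, 2, 12, 8, 9, 1, 7, 11, 0, 10, 13, 4, 5, 14]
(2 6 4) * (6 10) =(2 10 6 4) =[0, 1, 10, 3, 2, 5, 4, 7, 8, 9, 6]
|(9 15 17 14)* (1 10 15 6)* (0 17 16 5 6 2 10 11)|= |(0 17 14 9 2 10 15 16 5 6 1 11)|= 12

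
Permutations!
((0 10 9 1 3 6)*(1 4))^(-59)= (0 1 10 3 9 6 4)= [1, 10, 2, 9, 0, 5, 4, 7, 8, 6, 3]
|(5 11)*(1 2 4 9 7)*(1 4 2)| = 6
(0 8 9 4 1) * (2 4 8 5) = (0 5 2 4 1)(8 9) = [5, 0, 4, 3, 1, 2, 6, 7, 9, 8]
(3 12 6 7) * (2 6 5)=(2 6 7 3 12 5)=[0, 1, 6, 12, 4, 2, 7, 3, 8, 9, 10, 11, 5]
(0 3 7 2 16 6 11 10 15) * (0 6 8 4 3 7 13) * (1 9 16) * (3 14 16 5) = (0 7 2 1 9 5 3 13)(4 14 16 8)(6 11 10 15) = [7, 9, 1, 13, 14, 3, 11, 2, 4, 5, 15, 10, 12, 0, 16, 6, 8]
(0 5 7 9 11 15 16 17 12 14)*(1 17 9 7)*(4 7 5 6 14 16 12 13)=[6, 17, 2, 3, 7, 1, 14, 5, 8, 11, 10, 15, 16, 4, 0, 12, 9, 13]=(0 6 14)(1 17 13 4 7 5)(9 11 15 12 16)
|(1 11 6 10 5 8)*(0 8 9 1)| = 6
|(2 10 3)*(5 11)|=|(2 10 3)(5 11)|=6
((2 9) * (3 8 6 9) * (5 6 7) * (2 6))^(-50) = (9) = [0, 1, 2, 3, 4, 5, 6, 7, 8, 9]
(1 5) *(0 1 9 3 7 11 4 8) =(0 1 5 9 3 7 11 4 8) =[1, 5, 2, 7, 8, 9, 6, 11, 0, 3, 10, 4]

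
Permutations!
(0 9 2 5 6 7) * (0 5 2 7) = (0 9 7 5 6) = [9, 1, 2, 3, 4, 6, 0, 5, 8, 7]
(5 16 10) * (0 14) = (0 14)(5 16 10) = [14, 1, 2, 3, 4, 16, 6, 7, 8, 9, 5, 11, 12, 13, 0, 15, 10]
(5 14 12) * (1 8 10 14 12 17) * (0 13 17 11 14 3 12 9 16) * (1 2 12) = (0 13 17 2 12 5 9 16)(1 8 10 3)(11 14) = [13, 8, 12, 1, 4, 9, 6, 7, 10, 16, 3, 14, 5, 17, 11, 15, 0, 2]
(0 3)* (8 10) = [3, 1, 2, 0, 4, 5, 6, 7, 10, 9, 8] = (0 3)(8 10)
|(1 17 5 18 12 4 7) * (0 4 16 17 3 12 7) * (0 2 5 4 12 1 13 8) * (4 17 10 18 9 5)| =8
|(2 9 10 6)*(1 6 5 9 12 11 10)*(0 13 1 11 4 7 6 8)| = 20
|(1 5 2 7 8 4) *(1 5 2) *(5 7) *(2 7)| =6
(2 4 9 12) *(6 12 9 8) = (2 4 8 6 12) = [0, 1, 4, 3, 8, 5, 12, 7, 6, 9, 10, 11, 2]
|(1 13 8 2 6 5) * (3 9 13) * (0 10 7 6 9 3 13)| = 10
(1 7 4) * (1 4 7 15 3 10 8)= (1 15 3 10 8)= [0, 15, 2, 10, 4, 5, 6, 7, 1, 9, 8, 11, 12, 13, 14, 3]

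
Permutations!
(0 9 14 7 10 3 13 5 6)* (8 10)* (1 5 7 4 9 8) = [8, 5, 2, 13, 9, 6, 0, 1, 10, 14, 3, 11, 12, 7, 4] = (0 8 10 3 13 7 1 5 6)(4 9 14)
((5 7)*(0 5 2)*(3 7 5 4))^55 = [0, 1, 2, 3, 4, 5, 6, 7] = (7)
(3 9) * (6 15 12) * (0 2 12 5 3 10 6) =(0 2 12)(3 9 10 6 15 5) =[2, 1, 12, 9, 4, 3, 15, 7, 8, 10, 6, 11, 0, 13, 14, 5]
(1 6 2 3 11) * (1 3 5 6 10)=(1 10)(2 5 6)(3 11)=[0, 10, 5, 11, 4, 6, 2, 7, 8, 9, 1, 3]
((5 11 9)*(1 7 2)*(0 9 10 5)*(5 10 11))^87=(11)(0 9)=[9, 1, 2, 3, 4, 5, 6, 7, 8, 0, 10, 11]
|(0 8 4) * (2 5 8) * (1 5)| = 6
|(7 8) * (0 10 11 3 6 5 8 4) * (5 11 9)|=21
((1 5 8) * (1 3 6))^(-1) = (1 6 3 8 5) = [0, 6, 2, 8, 4, 1, 3, 7, 5]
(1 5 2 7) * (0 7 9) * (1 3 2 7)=(0 1 5 7 3 2 9)=[1, 5, 9, 2, 4, 7, 6, 3, 8, 0]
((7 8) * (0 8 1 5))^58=(0 1 8 5 7)=[1, 8, 2, 3, 4, 7, 6, 0, 5]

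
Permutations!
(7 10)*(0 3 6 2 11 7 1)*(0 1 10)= (0 3 6 2 11 7)= [3, 1, 11, 6, 4, 5, 2, 0, 8, 9, 10, 7]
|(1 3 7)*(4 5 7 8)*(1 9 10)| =8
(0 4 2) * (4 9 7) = (0 9 7 4 2) = [9, 1, 0, 3, 2, 5, 6, 4, 8, 7]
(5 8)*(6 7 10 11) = [0, 1, 2, 3, 4, 8, 7, 10, 5, 9, 11, 6] = (5 8)(6 7 10 11)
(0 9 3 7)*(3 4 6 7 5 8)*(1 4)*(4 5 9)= (0 4 6 7)(1 5 8 3 9)= [4, 5, 2, 9, 6, 8, 7, 0, 3, 1]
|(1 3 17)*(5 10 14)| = 3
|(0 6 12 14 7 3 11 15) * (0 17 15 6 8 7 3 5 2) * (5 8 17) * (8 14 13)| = 40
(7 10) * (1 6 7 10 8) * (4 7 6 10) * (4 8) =(1 10 8)(4 7) =[0, 10, 2, 3, 7, 5, 6, 4, 1, 9, 8]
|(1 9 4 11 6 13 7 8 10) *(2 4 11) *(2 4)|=|(1 9 11 6 13 7 8 10)|=8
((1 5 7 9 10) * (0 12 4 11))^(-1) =(0 11 4 12)(1 10 9 7 5) =[11, 10, 2, 3, 12, 1, 6, 5, 8, 7, 9, 4, 0]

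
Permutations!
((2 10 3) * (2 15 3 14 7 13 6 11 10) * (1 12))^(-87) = (1 12)(3 15)(6 14)(7 11)(10 13) = [0, 12, 2, 15, 4, 5, 14, 11, 8, 9, 13, 7, 1, 10, 6, 3]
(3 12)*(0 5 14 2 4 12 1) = (0 5 14 2 4 12 3 1) = [5, 0, 4, 1, 12, 14, 6, 7, 8, 9, 10, 11, 3, 13, 2]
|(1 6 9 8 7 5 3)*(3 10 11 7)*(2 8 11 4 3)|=|(1 6 9 11 7 5 10 4 3)(2 8)|=18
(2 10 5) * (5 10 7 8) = (10)(2 7 8 5) = [0, 1, 7, 3, 4, 2, 6, 8, 5, 9, 10]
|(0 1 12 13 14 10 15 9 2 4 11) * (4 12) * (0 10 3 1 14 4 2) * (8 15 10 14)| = |(0 8 15 9)(1 2 12 13 4 11 14 3)| = 8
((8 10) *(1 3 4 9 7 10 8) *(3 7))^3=[0, 1, 2, 3, 4, 5, 6, 7, 8, 9, 10]=(10)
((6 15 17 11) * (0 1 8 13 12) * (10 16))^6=(0 1 8 13 12)(6 17)(11 15)=[1, 8, 2, 3, 4, 5, 17, 7, 13, 9, 10, 15, 0, 12, 14, 11, 16, 6]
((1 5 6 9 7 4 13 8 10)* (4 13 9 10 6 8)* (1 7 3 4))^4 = (1 10 5 7 8 13 6)(3 4 9) = [0, 10, 2, 4, 9, 7, 1, 8, 13, 3, 5, 11, 12, 6]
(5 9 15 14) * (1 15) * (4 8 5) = (1 15 14 4 8 5 9) = [0, 15, 2, 3, 8, 9, 6, 7, 5, 1, 10, 11, 12, 13, 4, 14]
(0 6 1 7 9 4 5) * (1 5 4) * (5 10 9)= (0 6 10 9 1 7 5)= [6, 7, 2, 3, 4, 0, 10, 5, 8, 1, 9]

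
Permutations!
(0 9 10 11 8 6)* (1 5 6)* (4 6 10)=[9, 5, 2, 3, 6, 10, 0, 7, 1, 4, 11, 8]=(0 9 4 6)(1 5 10 11 8)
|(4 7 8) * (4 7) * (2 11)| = |(2 11)(7 8)| = 2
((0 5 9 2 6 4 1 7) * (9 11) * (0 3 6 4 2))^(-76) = [0, 3, 1, 2, 7, 5, 4, 6, 8, 9, 10, 11] = (11)(1 3 2)(4 7 6)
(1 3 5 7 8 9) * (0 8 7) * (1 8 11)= (0 11 1 3 5)(8 9)= [11, 3, 2, 5, 4, 0, 6, 7, 9, 8, 10, 1]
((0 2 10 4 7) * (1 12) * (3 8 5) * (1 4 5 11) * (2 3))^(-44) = (0 1)(2 10 5)(3 12)(4 8)(7 11) = [1, 0, 10, 12, 8, 2, 6, 11, 4, 9, 5, 7, 3]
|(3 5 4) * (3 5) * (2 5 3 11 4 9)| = 3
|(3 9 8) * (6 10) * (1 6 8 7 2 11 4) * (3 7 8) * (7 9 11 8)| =12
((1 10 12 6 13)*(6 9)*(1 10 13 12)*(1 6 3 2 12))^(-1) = [0, 6, 3, 9, 4, 5, 10, 7, 8, 12, 13, 11, 2, 1] = (1 6 10 13)(2 3 9 12)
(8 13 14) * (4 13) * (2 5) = (2 5)(4 13 14 8) = [0, 1, 5, 3, 13, 2, 6, 7, 4, 9, 10, 11, 12, 14, 8]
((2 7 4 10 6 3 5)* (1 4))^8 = [0, 1, 2, 3, 4, 5, 6, 7, 8, 9, 10] = (10)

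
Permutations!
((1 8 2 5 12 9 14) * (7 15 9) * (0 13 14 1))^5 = (0 14 13)(1 7 2 9 12 8 15 5) = [14, 7, 9, 3, 4, 1, 6, 2, 15, 12, 10, 11, 8, 0, 13, 5]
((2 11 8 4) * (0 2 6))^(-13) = [6, 1, 0, 3, 8, 5, 4, 7, 11, 9, 10, 2] = (0 6 4 8 11 2)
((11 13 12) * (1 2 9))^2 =(1 9 2)(11 12 13) =[0, 9, 1, 3, 4, 5, 6, 7, 8, 2, 10, 12, 13, 11]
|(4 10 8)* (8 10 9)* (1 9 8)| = |(10)(1 9)(4 8)| = 2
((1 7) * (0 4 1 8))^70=(8)=[0, 1, 2, 3, 4, 5, 6, 7, 8]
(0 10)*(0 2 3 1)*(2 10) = (10)(0 2 3 1) = [2, 0, 3, 1, 4, 5, 6, 7, 8, 9, 10]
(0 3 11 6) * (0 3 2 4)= (0 2 4)(3 11 6)= [2, 1, 4, 11, 0, 5, 3, 7, 8, 9, 10, 6]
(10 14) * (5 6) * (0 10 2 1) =[10, 0, 1, 3, 4, 6, 5, 7, 8, 9, 14, 11, 12, 13, 2] =(0 10 14 2 1)(5 6)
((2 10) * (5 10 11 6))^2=[0, 1, 6, 3, 4, 2, 10, 7, 8, 9, 11, 5]=(2 6 10 11 5)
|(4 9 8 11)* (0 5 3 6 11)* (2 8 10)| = 10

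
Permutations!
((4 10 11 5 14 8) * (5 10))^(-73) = (4 8 14 5)(10 11) = [0, 1, 2, 3, 8, 4, 6, 7, 14, 9, 11, 10, 12, 13, 5]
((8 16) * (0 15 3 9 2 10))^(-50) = (16)(0 2 3)(9 15 10) = [2, 1, 3, 0, 4, 5, 6, 7, 8, 15, 9, 11, 12, 13, 14, 10, 16]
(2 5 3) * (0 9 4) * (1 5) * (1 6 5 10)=[9, 10, 6, 2, 0, 3, 5, 7, 8, 4, 1]=(0 9 4)(1 10)(2 6 5 3)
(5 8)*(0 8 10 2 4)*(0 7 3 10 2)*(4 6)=(0 8 5 2 6 4 7 3 10)=[8, 1, 6, 10, 7, 2, 4, 3, 5, 9, 0]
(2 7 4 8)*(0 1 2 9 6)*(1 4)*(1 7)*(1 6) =(0 4 8 9 1 2 6) =[4, 2, 6, 3, 8, 5, 0, 7, 9, 1]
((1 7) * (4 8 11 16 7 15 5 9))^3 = [0, 9, 2, 3, 16, 8, 6, 5, 7, 11, 10, 1, 12, 13, 14, 4, 15] = (1 9 11)(4 16 15)(5 8 7)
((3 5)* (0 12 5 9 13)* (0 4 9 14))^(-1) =(0 14 3 5 12)(4 13 9) =[14, 1, 2, 5, 13, 12, 6, 7, 8, 4, 10, 11, 0, 9, 3]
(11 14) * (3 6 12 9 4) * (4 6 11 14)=[0, 1, 2, 11, 3, 5, 12, 7, 8, 6, 10, 4, 9, 13, 14]=(14)(3 11 4)(6 12 9)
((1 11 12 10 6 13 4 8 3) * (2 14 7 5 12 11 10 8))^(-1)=(1 3 8 12 5 7 14 2 4 13 6 10)=[0, 3, 4, 8, 13, 7, 10, 14, 12, 9, 1, 11, 5, 6, 2]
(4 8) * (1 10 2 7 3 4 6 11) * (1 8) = (1 10 2 7 3 4)(6 11 8) = [0, 10, 7, 4, 1, 5, 11, 3, 6, 9, 2, 8]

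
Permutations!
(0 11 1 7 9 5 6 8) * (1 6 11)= [1, 7, 2, 3, 4, 11, 8, 9, 0, 5, 10, 6]= (0 1 7 9 5 11 6 8)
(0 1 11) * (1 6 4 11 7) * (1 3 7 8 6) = (0 1 8 6 4 11)(3 7) = [1, 8, 2, 7, 11, 5, 4, 3, 6, 9, 10, 0]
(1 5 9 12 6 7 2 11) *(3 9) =[0, 5, 11, 9, 4, 3, 7, 2, 8, 12, 10, 1, 6] =(1 5 3 9 12 6 7 2 11)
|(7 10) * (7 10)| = |(10)| = 1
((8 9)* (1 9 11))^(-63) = (1 9 8 11) = [0, 9, 2, 3, 4, 5, 6, 7, 11, 8, 10, 1]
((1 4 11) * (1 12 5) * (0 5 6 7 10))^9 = (12) = [0, 1, 2, 3, 4, 5, 6, 7, 8, 9, 10, 11, 12]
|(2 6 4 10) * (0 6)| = |(0 6 4 10 2)| = 5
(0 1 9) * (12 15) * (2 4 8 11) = (0 1 9)(2 4 8 11)(12 15) = [1, 9, 4, 3, 8, 5, 6, 7, 11, 0, 10, 2, 15, 13, 14, 12]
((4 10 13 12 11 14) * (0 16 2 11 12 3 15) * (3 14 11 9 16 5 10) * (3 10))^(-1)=(0 15 3 5)(2 16 9)(4 14 13 10)=[15, 1, 16, 5, 14, 0, 6, 7, 8, 2, 4, 11, 12, 10, 13, 3, 9]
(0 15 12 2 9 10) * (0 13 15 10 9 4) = (0 10 13 15 12 2 4) = [10, 1, 4, 3, 0, 5, 6, 7, 8, 9, 13, 11, 2, 15, 14, 12]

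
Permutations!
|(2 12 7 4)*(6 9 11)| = |(2 12 7 4)(6 9 11)| = 12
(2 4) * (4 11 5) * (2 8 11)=(4 8 11 5)=[0, 1, 2, 3, 8, 4, 6, 7, 11, 9, 10, 5]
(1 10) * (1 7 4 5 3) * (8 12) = (1 10 7 4 5 3)(8 12) = [0, 10, 2, 1, 5, 3, 6, 4, 12, 9, 7, 11, 8]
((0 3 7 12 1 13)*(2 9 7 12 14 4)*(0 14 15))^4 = (0 13 9 3 14 7 12 4 15 1 2) = [13, 2, 0, 14, 15, 5, 6, 12, 8, 3, 10, 11, 4, 9, 7, 1]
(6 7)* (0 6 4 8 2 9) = [6, 1, 9, 3, 8, 5, 7, 4, 2, 0] = (0 6 7 4 8 2 9)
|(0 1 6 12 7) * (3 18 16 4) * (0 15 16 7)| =|(0 1 6 12)(3 18 7 15 16 4)| =12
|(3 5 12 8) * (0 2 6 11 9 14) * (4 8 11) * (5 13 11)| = 10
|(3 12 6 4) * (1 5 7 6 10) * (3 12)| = 7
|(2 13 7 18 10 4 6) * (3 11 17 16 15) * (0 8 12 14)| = 140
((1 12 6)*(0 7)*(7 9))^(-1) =[7, 6, 2, 3, 4, 5, 12, 9, 8, 0, 10, 11, 1] =(0 7 9)(1 6 12)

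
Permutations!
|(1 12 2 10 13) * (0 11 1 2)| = |(0 11 1 12)(2 10 13)| = 12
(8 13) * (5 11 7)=[0, 1, 2, 3, 4, 11, 6, 5, 13, 9, 10, 7, 12, 8]=(5 11 7)(8 13)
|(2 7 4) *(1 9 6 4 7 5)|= 6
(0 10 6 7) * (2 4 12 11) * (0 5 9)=(0 10 6 7 5 9)(2 4 12 11)=[10, 1, 4, 3, 12, 9, 7, 5, 8, 0, 6, 2, 11]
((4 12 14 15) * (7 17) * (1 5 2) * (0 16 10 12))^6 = [4, 1, 2, 3, 15, 5, 6, 7, 8, 9, 16, 11, 10, 13, 12, 14, 0, 17] = (17)(0 4 15 14 12 10 16)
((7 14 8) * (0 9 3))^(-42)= (14)= [0, 1, 2, 3, 4, 5, 6, 7, 8, 9, 10, 11, 12, 13, 14]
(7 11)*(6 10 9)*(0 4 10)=(0 4 10 9 6)(7 11)=[4, 1, 2, 3, 10, 5, 0, 11, 8, 6, 9, 7]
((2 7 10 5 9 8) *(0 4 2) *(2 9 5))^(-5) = [8, 1, 7, 3, 0, 5, 6, 10, 9, 4, 2] = (0 8 9 4)(2 7 10)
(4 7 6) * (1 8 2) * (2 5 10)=(1 8 5 10 2)(4 7 6)=[0, 8, 1, 3, 7, 10, 4, 6, 5, 9, 2]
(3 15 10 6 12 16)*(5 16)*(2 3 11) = (2 3 15 10 6 12 5 16 11) = [0, 1, 3, 15, 4, 16, 12, 7, 8, 9, 6, 2, 5, 13, 14, 10, 11]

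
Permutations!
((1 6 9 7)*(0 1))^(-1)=[7, 0, 2, 3, 4, 5, 1, 9, 8, 6]=(0 7 9 6 1)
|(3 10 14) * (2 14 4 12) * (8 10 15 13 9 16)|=|(2 14 3 15 13 9 16 8 10 4 12)|=11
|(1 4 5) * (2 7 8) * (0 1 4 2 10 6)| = |(0 1 2 7 8 10 6)(4 5)| = 14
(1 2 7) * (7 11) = (1 2 11 7) = [0, 2, 11, 3, 4, 5, 6, 1, 8, 9, 10, 7]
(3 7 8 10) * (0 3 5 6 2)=(0 3 7 8 10 5 6 2)=[3, 1, 0, 7, 4, 6, 2, 8, 10, 9, 5]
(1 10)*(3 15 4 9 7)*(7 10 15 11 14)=[0, 15, 2, 11, 9, 5, 6, 3, 8, 10, 1, 14, 12, 13, 7, 4]=(1 15 4 9 10)(3 11 14 7)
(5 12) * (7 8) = [0, 1, 2, 3, 4, 12, 6, 8, 7, 9, 10, 11, 5] = (5 12)(7 8)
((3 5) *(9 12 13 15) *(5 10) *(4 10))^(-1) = (3 5 10 4)(9 15 13 12) = [0, 1, 2, 5, 3, 10, 6, 7, 8, 15, 4, 11, 9, 12, 14, 13]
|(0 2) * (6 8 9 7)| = |(0 2)(6 8 9 7)| = 4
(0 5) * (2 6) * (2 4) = (0 5)(2 6 4) = [5, 1, 6, 3, 2, 0, 4]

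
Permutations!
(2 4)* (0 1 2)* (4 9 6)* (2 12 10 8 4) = (0 1 12 10 8 4)(2 9 6) = [1, 12, 9, 3, 0, 5, 2, 7, 4, 6, 8, 11, 10]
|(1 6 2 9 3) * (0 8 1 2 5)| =|(0 8 1 6 5)(2 9 3)| =15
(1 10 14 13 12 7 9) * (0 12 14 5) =(0 12 7 9 1 10 5)(13 14) =[12, 10, 2, 3, 4, 0, 6, 9, 8, 1, 5, 11, 7, 14, 13]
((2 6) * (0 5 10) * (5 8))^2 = (0 5)(8 10) = [5, 1, 2, 3, 4, 0, 6, 7, 10, 9, 8]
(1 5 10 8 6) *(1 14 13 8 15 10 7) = (1 5 7)(6 14 13 8)(10 15) = [0, 5, 2, 3, 4, 7, 14, 1, 6, 9, 15, 11, 12, 8, 13, 10]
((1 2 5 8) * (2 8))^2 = (8) = [0, 1, 2, 3, 4, 5, 6, 7, 8]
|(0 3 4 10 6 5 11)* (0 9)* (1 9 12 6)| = 12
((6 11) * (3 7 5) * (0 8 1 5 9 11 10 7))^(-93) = (0 1 3 8 5)(6 7 11 10 9) = [1, 3, 2, 8, 4, 0, 7, 11, 5, 6, 9, 10]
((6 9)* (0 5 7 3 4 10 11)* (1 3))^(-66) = [10, 5, 2, 7, 1, 11, 6, 0, 8, 9, 3, 4] = (0 10 3 7)(1 5 11 4)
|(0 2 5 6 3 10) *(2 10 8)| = 10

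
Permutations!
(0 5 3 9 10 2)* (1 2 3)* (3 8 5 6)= (0 6 3 9 10 8 5 1 2)= [6, 2, 0, 9, 4, 1, 3, 7, 5, 10, 8]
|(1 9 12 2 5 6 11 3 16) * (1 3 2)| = 12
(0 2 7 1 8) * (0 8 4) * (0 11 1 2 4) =(0 4 11 1)(2 7) =[4, 0, 7, 3, 11, 5, 6, 2, 8, 9, 10, 1]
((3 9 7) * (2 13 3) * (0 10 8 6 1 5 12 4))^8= (2 9 13 7 3)= [0, 1, 9, 2, 4, 5, 6, 3, 8, 13, 10, 11, 12, 7]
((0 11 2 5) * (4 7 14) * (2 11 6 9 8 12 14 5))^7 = (0 7 14 8 6 5 4 12 9) = [7, 1, 2, 3, 12, 4, 5, 14, 6, 0, 10, 11, 9, 13, 8]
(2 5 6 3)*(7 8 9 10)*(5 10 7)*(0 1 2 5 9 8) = [1, 2, 10, 5, 4, 6, 3, 0, 8, 7, 9] = (0 1 2 10 9 7)(3 5 6)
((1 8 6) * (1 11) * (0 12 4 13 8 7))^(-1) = [7, 11, 2, 3, 12, 5, 8, 1, 13, 9, 10, 6, 0, 4] = (0 7 1 11 6 8 13 4 12)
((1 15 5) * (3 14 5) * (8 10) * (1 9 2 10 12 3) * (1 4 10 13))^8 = [0, 5, 3, 4, 2, 8, 6, 7, 1, 12, 13, 11, 15, 14, 10, 9] = (1 5 8)(2 3 4)(9 12 15)(10 13 14)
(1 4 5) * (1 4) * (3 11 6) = [0, 1, 2, 11, 5, 4, 3, 7, 8, 9, 10, 6] = (3 11 6)(4 5)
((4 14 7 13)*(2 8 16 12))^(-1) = [0, 1, 12, 3, 13, 5, 6, 14, 2, 9, 10, 11, 16, 7, 4, 15, 8] = (2 12 16 8)(4 13 7 14)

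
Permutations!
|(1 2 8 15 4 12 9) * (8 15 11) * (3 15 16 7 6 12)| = 42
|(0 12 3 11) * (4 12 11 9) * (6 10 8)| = |(0 11)(3 9 4 12)(6 10 8)| = 12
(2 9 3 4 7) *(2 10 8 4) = (2 9 3)(4 7 10 8) = [0, 1, 9, 2, 7, 5, 6, 10, 4, 3, 8]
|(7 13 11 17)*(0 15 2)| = 12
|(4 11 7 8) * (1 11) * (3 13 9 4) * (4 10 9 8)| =|(1 11 7 4)(3 13 8)(9 10)| =12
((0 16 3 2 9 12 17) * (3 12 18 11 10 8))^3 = (0 17 12 16)(2 11 3 18 8 9 10) = [17, 1, 11, 18, 4, 5, 6, 7, 9, 10, 2, 3, 16, 13, 14, 15, 0, 12, 8]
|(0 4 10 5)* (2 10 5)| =|(0 4 5)(2 10)| =6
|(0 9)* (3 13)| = 2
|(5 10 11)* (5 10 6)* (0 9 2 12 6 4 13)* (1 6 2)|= 14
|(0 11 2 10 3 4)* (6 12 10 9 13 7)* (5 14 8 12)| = 14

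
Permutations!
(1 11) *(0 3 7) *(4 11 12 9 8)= (0 3 7)(1 12 9 8 4 11)= [3, 12, 2, 7, 11, 5, 6, 0, 4, 8, 10, 1, 9]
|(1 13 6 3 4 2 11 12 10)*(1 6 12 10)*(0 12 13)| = |(13)(0 12 1)(2 11 10 6 3 4)| = 6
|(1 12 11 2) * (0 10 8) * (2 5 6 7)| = 21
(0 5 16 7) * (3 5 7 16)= (16)(0 7)(3 5)= [7, 1, 2, 5, 4, 3, 6, 0, 8, 9, 10, 11, 12, 13, 14, 15, 16]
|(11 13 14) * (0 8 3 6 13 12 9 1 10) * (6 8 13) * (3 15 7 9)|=12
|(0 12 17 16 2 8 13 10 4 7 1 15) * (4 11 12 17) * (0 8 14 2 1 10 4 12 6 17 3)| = |(0 3)(1 15 8 13 4 7 10 11 6 17 16)(2 14)| = 22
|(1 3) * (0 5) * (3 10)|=|(0 5)(1 10 3)|=6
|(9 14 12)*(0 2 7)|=|(0 2 7)(9 14 12)|=3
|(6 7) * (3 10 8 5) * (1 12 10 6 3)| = 15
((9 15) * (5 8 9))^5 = [0, 1, 2, 3, 4, 8, 6, 7, 9, 15, 10, 11, 12, 13, 14, 5] = (5 8 9 15)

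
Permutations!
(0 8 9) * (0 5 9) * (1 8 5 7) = (0 5 9 7 1 8) = [5, 8, 2, 3, 4, 9, 6, 1, 0, 7]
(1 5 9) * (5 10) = (1 10 5 9) = [0, 10, 2, 3, 4, 9, 6, 7, 8, 1, 5]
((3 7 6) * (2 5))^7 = [0, 1, 5, 7, 4, 2, 3, 6] = (2 5)(3 7 6)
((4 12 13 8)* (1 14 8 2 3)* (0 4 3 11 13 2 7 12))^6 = (1 8)(2 11 13 7 12)(3 14) = [0, 8, 11, 14, 4, 5, 6, 12, 1, 9, 10, 13, 2, 7, 3]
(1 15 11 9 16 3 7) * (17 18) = (1 15 11 9 16 3 7)(17 18) = [0, 15, 2, 7, 4, 5, 6, 1, 8, 16, 10, 9, 12, 13, 14, 11, 3, 18, 17]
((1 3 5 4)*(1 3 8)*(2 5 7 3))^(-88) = (8)(2 4 5) = [0, 1, 4, 3, 5, 2, 6, 7, 8]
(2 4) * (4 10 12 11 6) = (2 10 12 11 6 4) = [0, 1, 10, 3, 2, 5, 4, 7, 8, 9, 12, 6, 11]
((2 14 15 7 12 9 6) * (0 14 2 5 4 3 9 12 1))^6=(0 14 15 7 1)(3 9 6 5 4)=[14, 0, 2, 9, 3, 4, 5, 1, 8, 6, 10, 11, 12, 13, 15, 7]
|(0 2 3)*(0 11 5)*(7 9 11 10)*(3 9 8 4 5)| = |(0 2 9 11 3 10 7 8 4 5)| = 10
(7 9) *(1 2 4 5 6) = (1 2 4 5 6)(7 9) = [0, 2, 4, 3, 5, 6, 1, 9, 8, 7]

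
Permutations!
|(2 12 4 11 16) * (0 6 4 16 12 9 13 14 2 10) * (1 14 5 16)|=13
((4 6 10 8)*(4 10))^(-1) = [0, 1, 2, 3, 6, 5, 4, 7, 10, 9, 8] = (4 6)(8 10)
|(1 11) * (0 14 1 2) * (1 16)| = |(0 14 16 1 11 2)| = 6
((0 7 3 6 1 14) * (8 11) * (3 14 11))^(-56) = (0 7 14)(1 6 3 8 11) = [7, 6, 2, 8, 4, 5, 3, 14, 11, 9, 10, 1, 12, 13, 0]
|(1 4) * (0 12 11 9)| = |(0 12 11 9)(1 4)| = 4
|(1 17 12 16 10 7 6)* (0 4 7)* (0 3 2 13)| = 12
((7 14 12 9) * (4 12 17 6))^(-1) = (4 6 17 14 7 9 12) = [0, 1, 2, 3, 6, 5, 17, 9, 8, 12, 10, 11, 4, 13, 7, 15, 16, 14]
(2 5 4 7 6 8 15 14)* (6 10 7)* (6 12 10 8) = [0, 1, 5, 3, 12, 4, 6, 8, 15, 9, 7, 11, 10, 13, 2, 14] = (2 5 4 12 10 7 8 15 14)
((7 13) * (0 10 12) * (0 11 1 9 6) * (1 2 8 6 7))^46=(0 2 10 8 12 6 11)(1 7)(9 13)=[2, 7, 10, 3, 4, 5, 11, 1, 12, 13, 8, 0, 6, 9]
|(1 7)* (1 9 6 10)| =5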